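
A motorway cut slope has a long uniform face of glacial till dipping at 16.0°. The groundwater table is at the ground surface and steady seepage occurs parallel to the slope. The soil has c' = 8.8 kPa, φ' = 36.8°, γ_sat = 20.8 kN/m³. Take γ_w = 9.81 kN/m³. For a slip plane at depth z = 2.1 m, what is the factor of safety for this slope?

FS = 2.14

With seepage parallel to the slope and the water table at the surface, the effective normal stress on the slip plane uses the buoyant unit weight γ' = γ_sat − γ_w while the driving shear stress uses γ_sat:
FS = [c' + γ' z cos²β tanφ'] / [γ_sat z sinβ cosβ]
γ' = 20.8 − 9.81 = 10.99 kN/m³
Numerator = 8.8 + 10.99·2.1·cos²16.0°·tan36.8° = 8.8 + 10.99·2.1·0.9240·0.7481 = 24.754 kPa
Denominator = 20.8·2.1·sin16.0°·cos16.0° = 20.8·2.1·0.2756·0.9613 = 11.573 kPa
FS = 24.754 / 11.573 = 2.139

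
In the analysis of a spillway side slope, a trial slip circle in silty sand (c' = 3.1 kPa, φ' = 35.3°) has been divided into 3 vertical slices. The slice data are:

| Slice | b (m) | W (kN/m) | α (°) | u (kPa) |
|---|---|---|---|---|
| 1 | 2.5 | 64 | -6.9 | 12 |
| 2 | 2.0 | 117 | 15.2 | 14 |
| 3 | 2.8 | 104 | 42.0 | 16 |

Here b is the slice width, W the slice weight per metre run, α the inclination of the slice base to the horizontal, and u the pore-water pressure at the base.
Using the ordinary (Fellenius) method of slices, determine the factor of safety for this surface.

FS = 1.31

Ordinary method of slices: FS = Σ[c'·Δl_i + (W_i cosα_i − u_i·Δl_i)·tanφ'] / Σ W_i sinα_i, with Δl_i = b_i / cosα_i.
Slice 1: Δl = 2.5/cos(-6.9°) = 2.518 m; N'_1 = 64·cos(-6.9°) − 12·2.518 = 33.3; c'Δl = 7.81; W sinα = -7.7
Slice 2: Δl = 2.0/cos15.2° = 2.073 m; N'_2 = 117·cos15.2° − 14·2.073 = 83.9; c'Δl = 6.42; W sinα = 30.7
Slice 3: Δl = 2.8/cos42.0° = 3.768 m; N'_3 = 104·cos42.0° − 16·3.768 = 17.0; c'Δl = 11.68; W sinα = 69.6
Σc'Δl = 25.9 kN/m; ΣN' = 134.2 kN/m; ΣW sinα = 92.6 kN/m
Resisting = 25.9 + 134.2·tan35.3° = 25.9 + 95.0 = 120.9 kN/m
FS = 120.9 / 92.6 = 1.306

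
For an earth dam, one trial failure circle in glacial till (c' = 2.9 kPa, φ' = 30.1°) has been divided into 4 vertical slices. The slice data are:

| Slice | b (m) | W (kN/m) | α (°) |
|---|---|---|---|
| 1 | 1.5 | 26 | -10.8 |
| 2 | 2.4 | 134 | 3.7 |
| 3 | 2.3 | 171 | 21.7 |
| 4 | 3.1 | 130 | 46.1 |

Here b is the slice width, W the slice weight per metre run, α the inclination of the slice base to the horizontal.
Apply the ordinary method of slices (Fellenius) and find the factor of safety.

FS = 1.67

Ordinary method of slices: FS = Σ[c'·Δl_i + (W_i cosα_i)·tanφ'] / Σ W_i sinα_i, with Δl_i = b_i / cosα_i.
Slice 1: Δl = 1.5/cos(-10.8°) = 1.527 m; N'_1 = 26·cos(-10.8°) = 25.5; c'Δl = 4.43; W sinα = -4.9
Slice 2: Δl = 2.4/cos3.7° = 2.405 m; N'_2 = 134·cos3.7° = 133.7; c'Δl = 6.97; W sinα = 8.6
Slice 3: Δl = 2.3/cos21.7° = 2.475 m; N'_3 = 171·cos21.7° = 158.9; c'Δl = 7.18; W sinα = 63.2
Slice 4: Δl = 3.1/cos46.1° = 4.471 m; N'_4 = 130·cos46.1° = 90.1; c'Δl = 12.97; W sinα = 93.7
Σc'Δl = 31.5 kN/m; ΣN' = 408.3 kN/m; ΣW sinα = 160.7 kN/m
Resisting = 31.5 + 408.3·tan30.1° = 31.5 + 236.7 = 268.2 kN/m
FS = 268.2 / 160.7 = 1.669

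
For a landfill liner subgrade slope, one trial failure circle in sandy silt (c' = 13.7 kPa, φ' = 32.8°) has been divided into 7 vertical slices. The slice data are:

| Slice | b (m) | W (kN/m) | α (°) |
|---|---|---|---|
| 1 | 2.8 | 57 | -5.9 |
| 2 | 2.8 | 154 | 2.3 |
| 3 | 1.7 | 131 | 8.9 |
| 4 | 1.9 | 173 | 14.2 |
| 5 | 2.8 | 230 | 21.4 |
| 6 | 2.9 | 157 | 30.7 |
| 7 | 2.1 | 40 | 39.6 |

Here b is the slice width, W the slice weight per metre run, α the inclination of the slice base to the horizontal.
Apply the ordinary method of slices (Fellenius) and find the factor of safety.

FS = 3.26

Ordinary method of slices: FS = Σ[c'·Δl_i + (W_i cosα_i)·tanφ'] / Σ W_i sinα_i, with Δl_i = b_i / cosα_i.
Slice 1: Δl = 2.8/cos(-5.9°) = 2.815 m; N'_1 = 57·cos(-5.9°) = 56.7; c'Δl = 38.56; W sinα = -5.9
Slice 2: Δl = 2.8/cos2.3° = 2.802 m; N'_2 = 154·cos2.3° = 153.9; c'Δl = 38.39; W sinα = 6.2
Slice 3: Δl = 1.7/cos8.9° = 1.721 m; N'_3 = 131·cos8.9° = 129.4; c'Δl = 23.57; W sinα = 20.3
Slice 4: Δl = 1.9/cos14.2° = 1.960 m; N'_4 = 173·cos14.2° = 167.7; c'Δl = 26.85; W sinα = 42.4
Slice 5: Δl = 2.8/cos21.4° = 3.007 m; N'_5 = 230·cos21.4° = 214.1; c'Δl = 41.20; W sinα = 83.9
Slice 6: Δl = 2.9/cos30.7° = 3.373 m; N'_6 = 157·cos30.7° = 135.0; c'Δl = 46.21; W sinα = 80.2
Slice 7: Δl = 2.1/cos39.6° = 2.725 m; N'_7 = 40·cos39.6° = 30.8; c'Δl = 37.34; W sinα = 25.5
Σc'Δl = 252.1 kN/m; ΣN' = 887.7 kN/m; ΣW sinα = 252.6 kN/m
Resisting = 252.1 + 887.7·tan32.8° = 252.1 + 572.1 = 824.2 kN/m
FS = 824.2 / 252.6 = 3.263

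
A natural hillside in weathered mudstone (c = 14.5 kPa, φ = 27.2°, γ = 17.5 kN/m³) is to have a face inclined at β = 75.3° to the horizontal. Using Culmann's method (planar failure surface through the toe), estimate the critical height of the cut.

H_c = 8.58 m

Culmann's analysis gives the critical failure plane at α_cr = (β + φ)/2 = (75.3 + 27.2)/2 = 51.2°, and the critical height
H_c = (4c/γ) · sinβ cosφ / [1 − cos(β − φ)]
    = (4·14.5/17.5) · sin75.3°·cos27.2° / [1 − cos(48.1°)]
    = 3.314 · 0.9673·0.8894 / [1 − 0.6678]
    = 3.314 · 0.8603 / 0.3322
    = 8.58 m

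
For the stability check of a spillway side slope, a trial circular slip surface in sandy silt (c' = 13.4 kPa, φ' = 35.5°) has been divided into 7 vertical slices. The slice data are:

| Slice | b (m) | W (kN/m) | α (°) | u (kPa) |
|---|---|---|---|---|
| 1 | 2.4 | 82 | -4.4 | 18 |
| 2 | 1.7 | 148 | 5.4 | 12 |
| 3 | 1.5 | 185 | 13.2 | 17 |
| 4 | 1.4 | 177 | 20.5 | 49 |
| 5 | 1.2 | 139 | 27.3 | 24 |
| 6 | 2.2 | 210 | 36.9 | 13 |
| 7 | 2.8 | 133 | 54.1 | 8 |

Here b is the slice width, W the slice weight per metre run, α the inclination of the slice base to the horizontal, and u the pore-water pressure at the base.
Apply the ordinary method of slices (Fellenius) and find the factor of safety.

Ordinary method of slices: FS = Σ[c'·Δl_i + (W_i cosα_i − u_i·Δl_i)·tanφ'] / Σ W_i sinα_i, with Δl_i = b_i / cosα_i.
Slice 1: Δl = 2.4/cos(-4.4°) = 2.407 m; N'_1 = 82·cos(-4.4°) − 18·2.407 = 38.4; c'Δl = 32.26; W sinα = -6.3
Slice 2: Δl = 1.7/cos5.4° = 1.708 m; N'_2 = 148·cos5.4° − 12·1.708 = 126.9; c'Δl = 22.88; W sinα = 13.9
Slice 3: Δl = 1.5/cos13.2° = 1.541 m; N'_3 = 185·cos13.2° − 17·1.541 = 153.9; c'Δl = 20.65; W sinα = 42.2
Slice 4: Δl = 1.4/cos20.5° = 1.495 m; N'_4 = 177·cos20.5° − 49·1.495 = 92.6; c'Δl = 20.03; W sinα = 62.0
Slice 5: Δl = 1.2/cos27.3° = 1.350 m; N'_5 = 139·cos27.3° − 24·1.350 = 91.1; c'Δl = 18.10; W sinα = 63.8
Slice 6: Δl = 2.2/cos36.9° = 2.751 m; N'_6 = 210·cos36.9° − 13·2.751 = 132.2; c'Δl = 36.86; W sinα = 126.1
Slice 7: Δl = 2.8/cos54.1° = 4.775 m; N'_7 = 133·cos54.1° − 8·4.775 = 39.8; c'Δl = 63.99; W sinα = 107.7
Σc'Δl = 214.8 kN/m; ΣN' = 674.8 kN/m; ΣW sinα = 409.4 kN/m
Resisting = 214.8 + 674.8·tan35.5° = 214.8 + 481.3 = 696.1 kN/m
FS = 696.1 / 409.4 = 1.700

FS = 1.70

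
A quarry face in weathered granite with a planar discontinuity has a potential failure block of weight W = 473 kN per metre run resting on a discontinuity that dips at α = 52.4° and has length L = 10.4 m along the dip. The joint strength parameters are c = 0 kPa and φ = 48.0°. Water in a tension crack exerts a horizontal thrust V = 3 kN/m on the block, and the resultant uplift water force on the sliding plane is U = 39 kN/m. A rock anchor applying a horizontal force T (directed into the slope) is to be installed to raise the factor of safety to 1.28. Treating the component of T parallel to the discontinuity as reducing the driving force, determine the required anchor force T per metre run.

T = 125 kN/m

Resolving forces along and normal to the sliding plane, with the horizontal anchor force T adding T·sinα to the effective normal force and T·cosα acting up the plane against the driving force:
FS = [cL + (W cosα − U − V sinα + T sinα) tanφ] / [W sinα + V cosα − T cosα]
Without the anchor: N' = 247.2 kN/m, driving T_d = 376.6 kN/m, resisting R = 0·10.4 + 247.2·tan48.0° = 274.6 kN/m, FS = 0.73.
Setting FS = 1.28 and solving for T:
1.28·(376.6 − T cos52.4°) = 274.6 + T sin52.4°·tan48.0°
T·(sin52.4°·tan48.0° + 1.28·cos52.4°) = 1.28·376.6 − 274.6
T·(0.7923·1.1106 + 1.28·0.6101) = 482.0 − 274.6 = 207.5
T·1.6609 = 207.5
T = 124.9 kN/m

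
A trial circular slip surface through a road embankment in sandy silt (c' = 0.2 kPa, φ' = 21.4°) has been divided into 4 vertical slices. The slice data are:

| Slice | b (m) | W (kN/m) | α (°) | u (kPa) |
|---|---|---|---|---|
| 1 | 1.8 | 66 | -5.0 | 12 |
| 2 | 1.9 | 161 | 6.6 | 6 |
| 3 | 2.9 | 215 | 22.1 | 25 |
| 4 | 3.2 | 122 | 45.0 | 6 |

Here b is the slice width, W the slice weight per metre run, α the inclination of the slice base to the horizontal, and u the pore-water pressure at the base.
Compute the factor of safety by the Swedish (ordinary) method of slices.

Ordinary method of slices: FS = Σ[c'·Δl_i + (W_i cosα_i − u_i·Δl_i)·tanφ'] / Σ W_i sinα_i, with Δl_i = b_i / cosα_i.
Slice 1: Δl = 1.8/cos(-5.0°) = 1.807 m; N'_1 = 66·cos(-5.0°) − 12·1.807 = 44.1; c'Δl = 0.36; W sinα = -5.8
Slice 2: Δl = 1.9/cos6.6° = 1.913 m; N'_2 = 161·cos6.6° − 6·1.913 = 148.5; c'Δl = 0.38; W sinα = 18.5
Slice 3: Δl = 2.9/cos22.1° = 3.130 m; N'_3 = 215·cos22.1° − 25·3.130 = 121.0; c'Δl = 0.63; W sinα = 80.9
Slice 4: Δl = 3.2/cos45.0° = 4.525 m; N'_4 = 122·cos45.0° − 6·4.525 = 59.1; c'Δl = 0.91; W sinα = 86.3
Σc'Δl = 2.3 kN/m; ΣN' = 372.6 kN/m; ΣW sinα = 179.9 kN/m
Resisting = 2.3 + 372.6·tan21.4° = 2.3 + 146.0 = 148.3 kN/m
FS = 148.3 / 179.9 = 0.824

FS = 0.82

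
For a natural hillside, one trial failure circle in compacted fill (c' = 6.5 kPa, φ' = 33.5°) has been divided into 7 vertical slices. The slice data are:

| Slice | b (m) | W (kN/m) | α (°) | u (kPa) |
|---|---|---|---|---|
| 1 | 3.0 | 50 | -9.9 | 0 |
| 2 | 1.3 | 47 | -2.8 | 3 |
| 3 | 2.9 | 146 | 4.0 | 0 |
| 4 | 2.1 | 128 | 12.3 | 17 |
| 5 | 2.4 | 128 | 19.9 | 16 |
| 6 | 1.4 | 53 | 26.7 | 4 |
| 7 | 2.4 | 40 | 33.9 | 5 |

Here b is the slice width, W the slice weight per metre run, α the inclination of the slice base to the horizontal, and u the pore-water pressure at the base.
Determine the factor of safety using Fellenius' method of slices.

Ordinary method of slices: FS = Σ[c'·Δl_i + (W_i cosα_i − u_i·Δl_i)·tanφ'] / Σ W_i sinα_i, with Δl_i = b_i / cosα_i.
Slice 1: Δl = 3.0/cos(-9.9°) = 3.045 m; N'_1 = 50·cos(-9.9°) − 0·3.045 = 49.3; c'Δl = 19.79; W sinα = -8.6
Slice 2: Δl = 1.3/cos(-2.8°) = 1.302 m; N'_2 = 47·cos(-2.8°) − 3·1.302 = 43.0; c'Δl = 8.46; W sinα = -2.3
Slice 3: Δl = 2.9/cos4.0° = 2.907 m; N'_3 = 146·cos4.0° − 0·2.907 = 145.6; c'Δl = 18.90; W sinα = 10.2
Slice 4: Δl = 2.1/cos12.3° = 2.149 m; N'_4 = 128·cos12.3° − 17·2.149 = 88.5; c'Δl = 13.97; W sinα = 27.3
Slice 5: Δl = 2.4/cos19.9° = 2.552 m; N'_5 = 128·cos19.9° − 16·2.552 = 79.5; c'Δl = 16.59; W sinα = 43.6
Slice 6: Δl = 1.4/cos26.7° = 1.567 m; N'_6 = 53·cos26.7° − 4·1.567 = 41.1; c'Δl = 10.19; W sinα = 23.8
Slice 7: Δl = 2.4/cos33.9° = 2.892 m; N'_7 = 40·cos33.9° − 5·2.892 = 18.7; c'Δl = 18.79; W sinα = 22.3
Σc'Δl = 106.7 kN/m; ΣN' = 465.8 kN/m; ΣW sinα = 116.3 kN/m
Resisting = 106.7 + 465.8·tan33.5° = 106.7 + 308.3 = 415.0 kN/m
FS = 415.0 / 116.3 = 3.570

FS = 3.57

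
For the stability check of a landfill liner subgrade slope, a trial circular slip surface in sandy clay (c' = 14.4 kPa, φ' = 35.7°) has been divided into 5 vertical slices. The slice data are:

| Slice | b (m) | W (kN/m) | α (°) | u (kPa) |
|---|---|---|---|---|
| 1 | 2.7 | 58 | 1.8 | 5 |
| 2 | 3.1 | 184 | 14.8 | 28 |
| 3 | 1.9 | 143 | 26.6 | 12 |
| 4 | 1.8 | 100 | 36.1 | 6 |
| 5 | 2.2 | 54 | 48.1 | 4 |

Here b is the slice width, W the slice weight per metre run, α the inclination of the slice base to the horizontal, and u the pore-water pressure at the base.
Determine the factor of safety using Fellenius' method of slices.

FS = 2.02

Ordinary method of slices: FS = Σ[c'·Δl_i + (W_i cosα_i − u_i·Δl_i)·tanφ'] / Σ W_i sinα_i, with Δl_i = b_i / cosα_i.
Slice 1: Δl = 2.7/cos1.8° = 2.701 m; N'_1 = 58·cos1.8° − 5·2.701 = 44.5; c'Δl = 38.90; W sinα = 1.8
Slice 2: Δl = 3.1/cos14.8° = 3.206 m; N'_2 = 184·cos14.8° − 28·3.206 = 88.1; c'Δl = 46.17; W sinα = 47.0
Slice 3: Δl = 1.9/cos26.6° = 2.125 m; N'_3 = 143·cos26.6° − 12·2.125 = 102.4; c'Δl = 30.60; W sinα = 64.0
Slice 4: Δl = 1.8/cos36.1° = 2.228 m; N'_4 = 100·cos36.1° − 6·2.228 = 67.4; c'Δl = 32.08; W sinα = 58.9
Slice 5: Δl = 2.2/cos48.1° = 3.294 m; N'_5 = 54·cos48.1° − 4·3.294 = 22.9; c'Δl = 47.44; W sinα = 40.2
Σc'Δl = 195.2 kN/m; ΣN' = 325.3 kN/m; ΣW sinα = 212.0 kN/m
Resisting = 195.2 + 325.3·tan35.7° = 195.2 + 233.7 = 428.9 kN/m
FS = 428.9 / 212.0 = 2.024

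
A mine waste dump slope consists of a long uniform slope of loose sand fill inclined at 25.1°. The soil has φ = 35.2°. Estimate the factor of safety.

For a dry cohesionless infinite slope the factor of safety is FS = tanφ / tanβ.
FS = tan35.2° / tan25.1° = 0.7054 / 0.4684 = 1.506

FS = 1.51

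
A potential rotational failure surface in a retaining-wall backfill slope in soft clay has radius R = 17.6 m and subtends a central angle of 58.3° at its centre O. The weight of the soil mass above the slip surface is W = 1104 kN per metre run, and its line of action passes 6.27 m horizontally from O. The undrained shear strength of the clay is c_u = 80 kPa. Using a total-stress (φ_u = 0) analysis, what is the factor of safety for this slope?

Taking moments about the centre O, the resisting moment is provided by the undrained shear strength acting along the arc:
Arc length L_a = R·θ = 17.6·(58.3°·π/180) = 17.6·1.0175 = 17.91 m
M_R = c_u·L_a·R = 80·17.91·17.6 = 25215.1 kN·m/m
M_D = W·d = 1104·6.27 = 6922.1 kN·m/m
FS = M_R / M_D = 25215.1 / 6922.1 = 3.643

FS = 3.64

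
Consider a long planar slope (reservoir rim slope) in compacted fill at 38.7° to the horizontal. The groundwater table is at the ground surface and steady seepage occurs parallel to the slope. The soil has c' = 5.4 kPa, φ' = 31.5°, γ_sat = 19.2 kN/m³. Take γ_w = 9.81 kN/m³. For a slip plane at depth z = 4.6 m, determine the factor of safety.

FS = 0.50

With seepage parallel to the slope and the water table at the surface, the effective normal stress on the slip plane uses the buoyant unit weight γ' = γ_sat − γ_w while the driving shear stress uses γ_sat:
FS = [c' + γ' z cos²β tanφ'] / [γ_sat z sinβ cosβ]
γ' = 19.2 − 9.81 = 9.39 kN/m³
Numerator = 5.4 + 9.39·4.6·cos²38.7°·tan31.5° = 5.4 + 9.39·4.6·0.6091·0.6128 = 21.522 kPa
Denominator = 19.2·4.6·sin38.7°·cos38.7° = 19.2·4.6·0.6252·0.7804 = 43.096 kPa
FS = 21.522 / 43.096 = 0.499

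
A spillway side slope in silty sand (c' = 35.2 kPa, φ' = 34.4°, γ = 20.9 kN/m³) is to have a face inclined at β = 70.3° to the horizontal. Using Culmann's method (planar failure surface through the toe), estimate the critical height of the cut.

Culmann's analysis gives the critical failure plane at α_cr = (β + φ')/2 = (70.3 + 34.4)/2 = 52.3°, and the critical height
H_c = (4c'/γ) · sinβ cosφ' / [1 − cos(β − φ')]
    = (4·35.2/20.9) · sin70.3°·cos34.4° / [1 − cos(35.9°)]
    = 6.737 · 0.9415·0.8251 / [1 − 0.8100]
    = 6.737 · 0.7768 / 0.1900
    = 27.55 m

H_c = 27.55 m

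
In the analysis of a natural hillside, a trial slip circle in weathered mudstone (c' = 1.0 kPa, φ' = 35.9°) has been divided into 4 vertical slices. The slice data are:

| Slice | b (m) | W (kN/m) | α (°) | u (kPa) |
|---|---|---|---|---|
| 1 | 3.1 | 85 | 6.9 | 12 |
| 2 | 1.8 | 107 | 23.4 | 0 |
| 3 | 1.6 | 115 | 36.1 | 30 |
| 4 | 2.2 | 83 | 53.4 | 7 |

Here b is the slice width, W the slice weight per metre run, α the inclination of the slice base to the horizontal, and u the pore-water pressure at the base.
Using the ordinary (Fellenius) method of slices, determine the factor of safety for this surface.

Ordinary method of slices: FS = Σ[c'·Δl_i + (W_i cosα_i − u_i·Δl_i)·tanφ'] / Σ W_i sinα_i, with Δl_i = b_i / cosα_i.
Slice 1: Δl = 3.1/cos6.9° = 3.123 m; N'_1 = 85·cos6.9° − 12·3.123 = 46.9; c'Δl = 3.12; W sinα = 10.2
Slice 2: Δl = 1.8/cos23.4° = 1.961 m; N'_2 = 107·cos23.4° − 0·1.961 = 98.2; c'Δl = 1.96; W sinα = 42.5
Slice 3: Δl = 1.6/cos36.1° = 1.980 m; N'_3 = 115·cos36.1° − 30·1.980 = 33.5; c'Δl = 1.98; W sinα = 67.8
Slice 4: Δl = 2.2/cos53.4° = 3.690 m; N'_4 = 83·cos53.4° − 7·3.690 = 23.7; c'Δl = 3.69; W sinα = 66.6
Σc'Δl = 10.8 kN/m; ΣN' = 202.3 kN/m; ΣW sinα = 187.1 kN/m
Resisting = 10.8 + 202.3·tan35.9° = 10.8 + 146.4 = 157.2 kN/m
FS = 157.2 / 187.1 = 0.840

FS = 0.84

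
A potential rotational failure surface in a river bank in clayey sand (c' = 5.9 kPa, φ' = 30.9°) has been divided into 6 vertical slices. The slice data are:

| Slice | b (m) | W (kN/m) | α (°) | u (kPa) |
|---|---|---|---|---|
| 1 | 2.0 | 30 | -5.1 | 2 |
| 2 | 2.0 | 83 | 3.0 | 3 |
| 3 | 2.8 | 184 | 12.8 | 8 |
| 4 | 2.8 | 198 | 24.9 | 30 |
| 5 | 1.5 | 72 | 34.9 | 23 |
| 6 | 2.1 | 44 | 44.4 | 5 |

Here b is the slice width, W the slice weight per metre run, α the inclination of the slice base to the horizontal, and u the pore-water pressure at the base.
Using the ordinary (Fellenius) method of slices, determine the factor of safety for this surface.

FS = 1.59

Ordinary method of slices: FS = Σ[c'·Δl_i + (W_i cosα_i − u_i·Δl_i)·tanφ'] / Σ W_i sinα_i, with Δl_i = b_i / cosα_i.
Slice 1: Δl = 2.0/cos(-5.1°) = 2.008 m; N'_1 = 30·cos(-5.1°) − 2·2.008 = 25.9; c'Δl = 11.85; W sinα = -2.7
Slice 2: Δl = 2.0/cos3.0° = 2.003 m; N'_2 = 83·cos3.0° − 3·2.003 = 76.9; c'Δl = 11.82; W sinα = 4.3
Slice 3: Δl = 2.8/cos12.8° = 2.871 m; N'_3 = 184·cos12.8° − 8·2.871 = 156.5; c'Δl = 16.94; W sinα = 40.8
Slice 4: Δl = 2.8/cos24.9° = 3.087 m; N'_4 = 198·cos24.9° − 30·3.087 = 87.0; c'Δl = 18.21; W sinα = 83.4
Slice 5: Δl = 1.5/cos34.9° = 1.829 m; N'_5 = 72·cos34.9° − 23·1.829 = 17.0; c'Δl = 10.79; W sinα = 41.2
Slice 6: Δl = 2.1/cos44.4° = 2.939 m; N'_6 = 44·cos44.4° − 5·2.939 = 16.7; c'Δl = 17.34; W sinα = 30.8
Σc'Δl = 86.9 kN/m; ΣN' = 379.9 kN/m; ΣW sinα = 197.8 kN/m
Resisting = 86.9 + 379.9·tan30.9° = 86.9 + 227.4 = 314.3 kN/m
FS = 314.3 / 197.8 = 1.589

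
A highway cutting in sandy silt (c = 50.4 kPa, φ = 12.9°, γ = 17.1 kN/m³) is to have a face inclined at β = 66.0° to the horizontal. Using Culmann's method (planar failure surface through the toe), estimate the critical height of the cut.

Culmann's analysis gives the critical failure plane at α_cr = (β + φ)/2 = (66.0 + 12.9)/2 = 39.5°, and the critical height
H_c = (4c/γ) · sinβ cosφ / [1 − cos(β − φ)]
    = (4·50.4/17.1) · sin66.0°·cos12.9° / [1 − cos(53.1°)]
    = 11.789 · 0.9135·0.9748 / [1 − 0.6004]
    = 11.789 · 0.8905 / 0.3996
    = 26.27 m

H_c = 26.27 m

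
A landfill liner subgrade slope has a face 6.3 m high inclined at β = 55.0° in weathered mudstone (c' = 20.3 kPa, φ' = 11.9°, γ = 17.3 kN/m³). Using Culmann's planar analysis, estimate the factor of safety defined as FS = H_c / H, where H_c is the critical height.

H_c = (4c'/γ) · sinβ cosφ' / [1 − cos(β − φ')]
    = (4·20.3/17.3) · sin55.0°·cos11.9° / [1 − cos43.1°]
    = 4.694 · 0.8015 / 0.2698 = 13.94 m
FS = H_c / H = 13.94 / 6.3 = 2.213

FS = 2.21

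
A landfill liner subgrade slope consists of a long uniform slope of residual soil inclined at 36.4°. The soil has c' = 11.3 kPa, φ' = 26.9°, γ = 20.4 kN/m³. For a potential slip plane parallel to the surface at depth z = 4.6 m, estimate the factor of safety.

For an infinite slope with a slip plane parallel to the surface (no pore pressure): FS = [c' + γz cos²β tanφ'] / [γz sinβ cosβ].
γz = 20.4·4.6 = 93.84 kN/m²
Numerator = 11.3 + 93.84·cos²36.4°·tan26.9° = 11.3 + 93.84·0.6479·0.5073 = 42.143 kPa
Denominator = 93.84·sin36.4°·cos36.4° = 93.84·0.5934·0.8049 = 44.822 kPa
FS = 42.143 / 44.822 = 0.940

FS = 0.94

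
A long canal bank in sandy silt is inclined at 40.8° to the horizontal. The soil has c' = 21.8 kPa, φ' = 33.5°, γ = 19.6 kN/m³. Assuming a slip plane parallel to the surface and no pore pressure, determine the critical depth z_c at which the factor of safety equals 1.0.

z_c = 9.64 m

Setting FS = 1.00 in FS = [c' + γz cos²β tanφ'] / [γz sinβ cosβ] and solving for z:
z = c' / [γ cosβ (FS·sinβ − cosβ·tanφ')]
  = 21.8 / [19.6·cos40.8°·(1.00·sin40.8° − cos40.8°·tan33.5°)]
  = 21.8 / [19.6·0.7570·(1.00·0.6534 − 0.7570·0.6619)]
  = 21.8 / 2.2608 = 9.642 m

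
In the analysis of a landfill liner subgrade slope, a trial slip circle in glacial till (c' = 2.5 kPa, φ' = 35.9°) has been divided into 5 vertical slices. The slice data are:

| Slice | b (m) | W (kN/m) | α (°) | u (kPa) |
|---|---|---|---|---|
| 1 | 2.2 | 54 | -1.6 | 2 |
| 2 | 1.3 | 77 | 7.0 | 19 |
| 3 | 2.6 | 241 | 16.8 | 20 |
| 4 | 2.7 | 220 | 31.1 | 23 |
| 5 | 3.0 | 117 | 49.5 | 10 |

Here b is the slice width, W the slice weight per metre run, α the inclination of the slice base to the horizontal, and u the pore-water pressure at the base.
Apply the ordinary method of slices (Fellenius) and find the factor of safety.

FS = 1.22

Ordinary method of slices: FS = Σ[c'·Δl_i + (W_i cosα_i − u_i·Δl_i)·tanφ'] / Σ W_i sinα_i, with Δl_i = b_i / cosα_i.
Slice 1: Δl = 2.2/cos(-1.6°) = 2.201 m; N'_1 = 54·cos(-1.6°) − 2·2.201 = 49.6; c'Δl = 5.50; W sinα = -1.5
Slice 2: Δl = 1.3/cos7.0° = 1.310 m; N'_2 = 77·cos7.0° − 19·1.310 = 51.5; c'Δl = 3.27; W sinα = 9.4
Slice 3: Δl = 2.6/cos16.8° = 2.716 m; N'_3 = 241·cos16.8° − 20·2.716 = 176.4; c'Δl = 6.79; W sinα = 69.7
Slice 4: Δl = 2.7/cos31.1° = 3.153 m; N'_4 = 220·cos31.1° − 23·3.153 = 115.9; c'Δl = 7.88; W sinα = 113.6
Slice 5: Δl = 3.0/cos49.5° = 4.619 m; N'_5 = 117·cos49.5° − 10·4.619 = 29.8; c'Δl = 11.55; W sinα = 89.0
Σc'Δl = 35.0 kN/m; ΣN' = 423.2 kN/m; ΣW sinα = 280.1 kN/m
Resisting = 35.0 + 423.2·tan35.9° = 35.0 + 306.3 = 341.3 kN/m
FS = 341.3 / 280.1 = 1.218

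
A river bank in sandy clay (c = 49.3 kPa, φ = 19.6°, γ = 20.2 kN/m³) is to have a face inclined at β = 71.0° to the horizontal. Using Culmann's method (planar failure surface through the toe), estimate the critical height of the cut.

Culmann's analysis gives the critical failure plane at α_cr = (β + φ)/2 = (71.0 + 19.6)/2 = 45.3°, and the critical height
H_c = (4c/γ) · sinβ cosφ / [1 − cos(β − φ)]
    = (4·49.3/20.2) · sin71.0°·cos19.6° / [1 − cos(51.4°)]
    = 9.762 · 0.9455·0.9421 / [1 − 0.6239]
    = 9.762 · 0.8907 / 0.3761
    = 23.12 m

H_c = 23.12 m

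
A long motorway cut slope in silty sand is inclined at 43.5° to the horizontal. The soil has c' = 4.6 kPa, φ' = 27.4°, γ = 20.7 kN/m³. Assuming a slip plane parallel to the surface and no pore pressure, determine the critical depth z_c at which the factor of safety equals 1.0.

Setting FS = 1.00 in FS = [c' + γz cos²β tanφ'] / [γz sinβ cosβ] and solving for z:
z = c' / [γ cosβ (FS·sinβ − cosβ·tanφ')]
  = 4.6 / [20.7·cos43.5°·(1.00·sin43.5° − cos43.5°·tan27.4°)]
  = 4.6 / [20.7·0.7254·(1.00·0.6884 − 0.7254·0.5184)]
  = 4.6 / 4.6901 = 0.981 m

z_c = 0.98 m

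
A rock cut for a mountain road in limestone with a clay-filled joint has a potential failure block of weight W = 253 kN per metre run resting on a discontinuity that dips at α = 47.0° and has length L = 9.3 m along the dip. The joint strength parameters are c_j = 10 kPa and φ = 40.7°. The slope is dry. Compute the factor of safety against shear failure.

Resolving the block weight along and normal to the plane and applying the Mohr–Coulomb strength on the joint:
N' = W cosα = 253·cos47.0° = 172.5 kN/m
Driving force T = W sinα = 253·sin47.0° = 185.0 kN/m
Resisting force R = c_j·L + N'·tanφ = 10·9.3 + 172.5·tan40.7° = 93.0 + 148.4 = 241.4 kN/m
FS = R / T = 241.4 / 185.0 = 1.305

FS = 1.30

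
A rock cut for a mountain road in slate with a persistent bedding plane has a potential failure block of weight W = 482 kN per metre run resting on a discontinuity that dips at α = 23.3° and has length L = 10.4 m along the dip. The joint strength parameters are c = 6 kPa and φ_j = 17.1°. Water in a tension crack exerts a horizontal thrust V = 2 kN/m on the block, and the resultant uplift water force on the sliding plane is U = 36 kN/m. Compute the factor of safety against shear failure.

Resolving the block weight along and normal to the plane and applying the Mohr–Coulomb strength on the joint:
N' = W cosα − U − V sinα = 482·cos23.3° − 36 − 2·sin23.3° = 405.9 kN/m
Driving force T = W sinα + V cosα = 482·sin23.3° + 2·cos23.3° = 192.5 kN/m
Resisting force R = c·L + N'·tanφ_j = 6·10.4 + 405.9·tan17.1° = 62.4 + 124.9 = 187.3 kN/m
FS = R / T = 187.3 / 192.5 = 0.973

FS = 0.97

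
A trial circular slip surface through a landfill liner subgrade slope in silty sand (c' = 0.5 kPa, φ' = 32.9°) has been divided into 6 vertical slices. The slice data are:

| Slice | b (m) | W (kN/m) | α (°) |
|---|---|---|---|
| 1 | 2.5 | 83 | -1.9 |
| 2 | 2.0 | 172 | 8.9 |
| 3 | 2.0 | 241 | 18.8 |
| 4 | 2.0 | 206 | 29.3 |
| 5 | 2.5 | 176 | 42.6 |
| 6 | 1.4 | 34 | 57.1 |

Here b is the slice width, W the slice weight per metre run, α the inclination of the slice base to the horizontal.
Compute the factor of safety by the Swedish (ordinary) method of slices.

Ordinary method of slices: FS = Σ[c'·Δl_i + (W_i cosα_i)·tanφ'] / Σ W_i sinα_i, with Δl_i = b_i / cosα_i.
Slice 1: Δl = 2.5/cos(-1.9°) = 2.501 m; N'_1 = 83·cos(-1.9°) = 83.0; c'Δl = 1.25; W sinα = -2.8
Slice 2: Δl = 2.0/cos8.9° = 2.024 m; N'_2 = 172·cos8.9° = 169.9; c'Δl = 1.01; W sinα = 26.6
Slice 3: Δl = 2.0/cos18.8° = 2.113 m; N'_3 = 241·cos18.8° = 228.1; c'Δl = 1.06; W sinα = 77.7
Slice 4: Δl = 2.0/cos29.3° = 2.293 m; N'_4 = 206·cos29.3° = 179.6; c'Δl = 1.15; W sinα = 100.8
Slice 5: Δl = 2.5/cos42.6° = 3.396 m; N'_5 = 176·cos42.6° = 129.6; c'Δl = 1.70; W sinα = 119.1
Slice 6: Δl = 1.4/cos57.1° = 2.577 m; N'_6 = 34·cos57.1° = 18.5; c'Δl = 1.29; W sinα = 28.5
Σc'Δl = 7.5 kN/m; ΣN' = 808.7 kN/m; ΣW sinα = 350.0 kN/m
Resisting = 7.5 + 808.7·tan32.9° = 7.5 + 523.2 = 530.6 kN/m
FS = 530.6 / 350.0 = 1.516

FS = 1.52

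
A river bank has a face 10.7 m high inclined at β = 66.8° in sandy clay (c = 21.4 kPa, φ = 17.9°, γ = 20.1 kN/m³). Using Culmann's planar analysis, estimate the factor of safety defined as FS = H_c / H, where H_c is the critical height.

H_c = (4c/γ) · sinβ cosφ / [1 − cos(β − φ)]
    = (4·21.4/20.1) · sin66.8°·cos17.9° / [1 − cos48.9°]
    = 4.259 · 0.8746 / 0.3426 = 10.87 m
FS = H_c / H = 10.87 / 10.7 = 1.016

FS = 1.02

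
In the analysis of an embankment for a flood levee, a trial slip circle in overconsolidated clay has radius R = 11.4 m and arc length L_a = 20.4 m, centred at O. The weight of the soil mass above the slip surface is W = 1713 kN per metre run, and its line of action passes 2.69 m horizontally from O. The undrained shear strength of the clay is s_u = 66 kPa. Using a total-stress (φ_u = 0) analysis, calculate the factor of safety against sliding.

Taking moments about the centre O, the resisting moment is provided by the undrained shear strength acting along the arc:
M_R = s_u·L_a·R = 66·20.40·11.4 = 15349.0 kN·m/m
M_D = W·d = 1713·2.69 = 4608.0 kN·m/m
FS = M_R / M_D = 15349.0 / 4608.0 = 3.331

FS = 3.33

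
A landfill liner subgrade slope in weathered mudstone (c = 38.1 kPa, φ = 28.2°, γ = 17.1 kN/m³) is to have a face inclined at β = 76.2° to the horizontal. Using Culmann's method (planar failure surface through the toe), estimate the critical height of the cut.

H_c = 23.05 m

Culmann's analysis gives the critical failure plane at α_cr = (β + φ)/2 = (76.2 + 28.2)/2 = 52.2°, and the critical height
H_c = (4c/γ) · sinβ cosφ / [1 − cos(β − φ)]
    = (4·38.1/17.1) · sin76.2°·cos28.2° / [1 − cos(48.0°)]
    = 8.912 · 0.9711·0.8813 / [1 − 0.6691]
    = 8.912 · 0.8559 / 0.3309
    = 23.05 m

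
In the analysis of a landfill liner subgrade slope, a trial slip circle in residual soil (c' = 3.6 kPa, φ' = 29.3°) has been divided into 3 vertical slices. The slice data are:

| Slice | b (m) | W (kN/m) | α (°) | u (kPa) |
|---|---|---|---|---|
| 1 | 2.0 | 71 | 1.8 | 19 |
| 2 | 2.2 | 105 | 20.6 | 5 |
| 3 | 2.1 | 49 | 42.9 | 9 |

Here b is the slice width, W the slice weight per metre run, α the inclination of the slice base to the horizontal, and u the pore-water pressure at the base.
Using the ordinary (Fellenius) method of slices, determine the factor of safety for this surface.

FS = 1.36

Ordinary method of slices: FS = Σ[c'·Δl_i + (W_i cosα_i − u_i·Δl_i)·tanφ'] / Σ W_i sinα_i, with Δl_i = b_i / cosα_i.
Slice 1: Δl = 2.0/cos1.8° = 2.001 m; N'_1 = 71·cos1.8° − 19·2.001 = 32.9; c'Δl = 7.20; W sinα = 2.2
Slice 2: Δl = 2.2/cos20.6° = 2.350 m; N'_2 = 105·cos20.6° − 5·2.350 = 86.5; c'Δl = 8.46; W sinα = 36.9
Slice 3: Δl = 2.1/cos42.9° = 2.867 m; N'_3 = 49·cos42.9° − 9·2.867 = 10.1; c'Δl = 10.32; W sinα = 33.4
Σc'Δl = 26.0 kN/m; ΣN' = 129.6 kN/m; ΣW sinα = 72.5 kN/m
Resisting = 26.0 + 129.6·tan29.3° = 26.0 + 72.7 = 98.7 kN/m
FS = 98.7 / 72.5 = 1.361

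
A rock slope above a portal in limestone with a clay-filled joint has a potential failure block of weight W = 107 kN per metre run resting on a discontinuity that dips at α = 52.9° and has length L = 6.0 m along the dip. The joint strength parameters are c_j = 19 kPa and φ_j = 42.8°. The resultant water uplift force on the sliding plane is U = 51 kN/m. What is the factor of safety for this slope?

FS = 1.48

Resolving the block weight along and normal to the plane and applying the Mohr–Coulomb strength on the joint:
N' = W cosα − U = 107·cos52.9° − 51 = 13.5 kN/m
Driving force T = W sinα = 107·sin52.9° = 85.3 kN/m
Resisting force R = c_j·L + N'·tanφ_j = 19·6.0 + 13.5·tan42.8° = 114.0 + 12.5 = 126.5 kN/m
FS = R / T = 126.5 / 85.3 = 1.483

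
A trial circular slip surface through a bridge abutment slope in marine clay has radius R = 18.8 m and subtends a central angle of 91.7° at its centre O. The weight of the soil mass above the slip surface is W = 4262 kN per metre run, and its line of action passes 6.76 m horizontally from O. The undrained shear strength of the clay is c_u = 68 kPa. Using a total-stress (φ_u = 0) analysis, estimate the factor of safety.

Taking moments about the centre O, the resisting moment is provided by the undrained shear strength acting along the arc:
Arc length L_a = R·θ = 18.8·(91.7°·π/180) = 18.8·1.6005 = 30.09 m
M_R = c_u·L_a·R = 68·30.09·18.8 = 38465.5 kN·m/m
M_D = W·d = 4262·6.76 = 28811.1 kN·m/m
FS = M_R / M_D = 38465.5 / 28811.1 = 1.335

FS = 1.34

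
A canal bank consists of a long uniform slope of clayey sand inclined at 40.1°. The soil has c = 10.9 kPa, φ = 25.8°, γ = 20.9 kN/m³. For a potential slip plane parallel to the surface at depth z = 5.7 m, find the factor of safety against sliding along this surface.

For an infinite slope with a slip plane parallel to the surface (no pore pressure): FS = [c + γz cos²β tanφ] / [γz sinβ cosβ].
γz = 20.9·5.7 = 119.13 kN/m²
Numerator = 10.9 + 119.13·cos²40.1°·tan25.8° = 10.9 + 119.13·0.5851·0.4834 = 44.596 kPa
Denominator = 119.13·sin40.1°·cos40.1° = 119.13·0.6441·0.7649 = 58.696 kPa
FS = 44.596 / 58.696 = 0.760

FS = 0.76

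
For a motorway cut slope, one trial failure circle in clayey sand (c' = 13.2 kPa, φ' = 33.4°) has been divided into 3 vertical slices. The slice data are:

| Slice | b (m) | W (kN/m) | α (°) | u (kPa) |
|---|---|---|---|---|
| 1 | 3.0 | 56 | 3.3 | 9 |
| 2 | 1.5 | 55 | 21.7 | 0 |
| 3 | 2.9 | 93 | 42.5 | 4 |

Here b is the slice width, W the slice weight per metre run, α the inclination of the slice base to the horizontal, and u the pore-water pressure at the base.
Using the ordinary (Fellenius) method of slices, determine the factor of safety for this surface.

FS = 2.32

Ordinary method of slices: FS = Σ[c'·Δl_i + (W_i cosα_i − u_i·Δl_i)·tanφ'] / Σ W_i sinα_i, with Δl_i = b_i / cosα_i.
Slice 1: Δl = 3.0/cos3.3° = 3.005 m; N'_1 = 56·cos3.3° − 9·3.005 = 28.9; c'Δl = 39.67; W sinα = 3.2
Slice 2: Δl = 1.5/cos21.7° = 1.614 m; N'_2 = 55·cos21.7° − 0·1.614 = 51.1; c'Δl = 21.31; W sinα = 20.3
Slice 3: Δl = 2.9/cos42.5° = 3.933 m; N'_3 = 93·cos42.5° − 4·3.933 = 52.8; c'Δl = 51.92; W sinα = 62.8
Σc'Δl = 112.9 kN/m; ΣN' = 132.8 kN/m; ΣW sinα = 86.4 kN/m
Resisting = 112.9 + 132.8·tan33.4° = 112.9 + 87.6 = 200.5 kN/m
FS = 200.5 / 86.4 = 2.320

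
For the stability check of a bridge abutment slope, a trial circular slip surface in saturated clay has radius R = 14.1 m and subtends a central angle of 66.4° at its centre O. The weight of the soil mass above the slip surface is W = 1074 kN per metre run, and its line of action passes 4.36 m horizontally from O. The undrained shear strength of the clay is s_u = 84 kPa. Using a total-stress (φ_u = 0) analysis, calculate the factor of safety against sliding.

Taking moments about the centre O, the resisting moment is provided by the undrained shear strength acting along the arc:
Arc length L_a = R·θ = 14.1·(66.4°·π/180) = 14.1·1.1589 = 16.34 m
M_R = s_u·L_a·R = 84·16.34·14.1 = 19353.7 kN·m/m
M_D = W·d = 1074·4.36 = 4682.6 kN·m/m
FS = M_R / M_D = 19353.7 / 4682.6 = 4.133

FS = 4.13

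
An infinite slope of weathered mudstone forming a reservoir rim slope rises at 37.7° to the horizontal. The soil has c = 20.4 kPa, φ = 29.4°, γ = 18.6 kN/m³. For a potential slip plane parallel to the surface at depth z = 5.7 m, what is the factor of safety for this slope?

FS = 1.13

For an infinite slope with a slip plane parallel to the surface (no pore pressure): FS = [c + γz cos²β tanφ] / [γz sinβ cosβ].
γz = 18.6·5.7 = 106.02 kN/m²
Numerator = 20.4 + 106.02·cos²37.7°·tan29.4° = 20.4 + 106.02·0.6260·0.5635 = 57.799 kPa
Denominator = 106.02·sin37.7°·cos37.7° = 106.02·0.6115·0.7912 = 51.298 kPa
FS = 57.799 / 51.298 = 1.127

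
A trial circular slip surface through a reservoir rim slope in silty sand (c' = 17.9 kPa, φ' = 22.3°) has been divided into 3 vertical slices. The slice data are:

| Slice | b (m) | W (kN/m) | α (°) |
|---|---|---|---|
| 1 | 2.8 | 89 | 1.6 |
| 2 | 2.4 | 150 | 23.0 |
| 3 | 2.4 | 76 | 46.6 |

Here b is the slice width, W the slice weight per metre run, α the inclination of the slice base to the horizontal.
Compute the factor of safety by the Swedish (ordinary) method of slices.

Ordinary method of slices: FS = Σ[c'·Δl_i + (W_i cosα_i)·tanφ'] / Σ W_i sinα_i, with Δl_i = b_i / cosα_i.
Slice 1: Δl = 2.8/cos1.6° = 2.801 m; N'_1 = 89·cos1.6° = 89.0; c'Δl = 50.14; W sinα = 2.5
Slice 2: Δl = 2.4/cos23.0° = 2.607 m; N'_2 = 150·cos23.0° = 138.1; c'Δl = 46.67; W sinα = 58.6
Slice 3: Δl = 2.4/cos46.6° = 3.493 m; N'_3 = 76·cos46.6° = 52.2; c'Δl = 62.52; W sinα = 55.2
Σc'Δl = 159.3 kN/m; ΣN' = 279.3 kN/m; ΣW sinα = 116.3 kN/m
Resisting = 159.3 + 279.3·tan22.3° = 159.3 + 114.5 = 273.9 kN/m
FS = 273.9 / 116.3 = 2.355

FS = 2.35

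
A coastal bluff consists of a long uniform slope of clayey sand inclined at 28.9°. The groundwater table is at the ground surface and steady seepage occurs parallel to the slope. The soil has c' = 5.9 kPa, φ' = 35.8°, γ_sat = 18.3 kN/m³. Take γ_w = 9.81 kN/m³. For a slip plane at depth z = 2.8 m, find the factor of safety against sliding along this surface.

FS = 0.88

With seepage parallel to the slope and the water table at the surface, the effective normal stress on the slip plane uses the buoyant unit weight γ' = γ_sat − γ_w while the driving shear stress uses γ_sat:
FS = [c' + γ' z cos²β tanφ'] / [γ_sat z sinβ cosβ]
γ' = 18.3 − 9.81 = 8.49 kN/m³
Numerator = 5.9 + 8.49·2.8·cos²28.9°·tan35.8° = 5.9 + 8.49·2.8·0.7664·0.7212 = 19.041 kPa
Denominator = 18.3·2.8·sin28.9°·cos28.9° = 18.3·2.8·0.4833·0.8755 = 21.679 kPa
FS = 19.041 / 21.679 = 0.878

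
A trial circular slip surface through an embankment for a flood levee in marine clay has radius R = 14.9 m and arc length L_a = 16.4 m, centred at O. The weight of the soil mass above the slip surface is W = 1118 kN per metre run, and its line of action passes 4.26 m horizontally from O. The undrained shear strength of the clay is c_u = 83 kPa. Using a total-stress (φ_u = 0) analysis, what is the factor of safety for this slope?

FS = 4.26

Taking moments about the centre O, the resisting moment is provided by the undrained shear strength acting along the arc:
M_R = c_u·L_a·R = 83·16.40·14.9 = 20281.9 kN·m/m
M_D = W·d = 1118·4.26 = 4762.7 kN·m/m
FS = M_R / M_D = 20281.9 / 4762.7 = 4.259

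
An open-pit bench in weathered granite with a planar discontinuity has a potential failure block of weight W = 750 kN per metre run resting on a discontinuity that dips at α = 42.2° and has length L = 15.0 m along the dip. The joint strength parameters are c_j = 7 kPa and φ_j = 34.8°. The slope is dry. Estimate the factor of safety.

Resolving the block weight along and normal to the plane and applying the Mohr–Coulomb strength on the joint:
N' = W cosα = 750·cos42.2° = 555.6 kN/m
Driving force T = W sinα = 750·sin42.2° = 503.8 kN/m
Resisting force R = c_j·L + N'·tanφ_j = 7·15.0 + 555.6·tan34.8° = 105.0 + 386.2 = 491.2 kN/m
FS = R / T = 491.2 / 503.8 = 0.975

FS = 0.97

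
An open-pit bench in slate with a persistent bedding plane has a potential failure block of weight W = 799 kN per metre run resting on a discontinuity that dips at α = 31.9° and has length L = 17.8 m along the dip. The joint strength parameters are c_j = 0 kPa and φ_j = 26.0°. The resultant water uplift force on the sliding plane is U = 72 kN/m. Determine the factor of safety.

FS = 0.70

Resolving the block weight along and normal to the plane and applying the Mohr–Coulomb strength on the joint:
N' = W cosα − U = 799·cos31.9° − 72 = 606.3 kN/m
Driving force T = W sinα = 799·sin31.9° = 422.2 kN/m
Resisting force R = c_j·L + N'·tanφ_j = 0·17.8 + 606.3·tan26.0° = 0.0 + 295.7 = 295.7 kN/m
FS = R / T = 295.7 / 422.2 = 0.700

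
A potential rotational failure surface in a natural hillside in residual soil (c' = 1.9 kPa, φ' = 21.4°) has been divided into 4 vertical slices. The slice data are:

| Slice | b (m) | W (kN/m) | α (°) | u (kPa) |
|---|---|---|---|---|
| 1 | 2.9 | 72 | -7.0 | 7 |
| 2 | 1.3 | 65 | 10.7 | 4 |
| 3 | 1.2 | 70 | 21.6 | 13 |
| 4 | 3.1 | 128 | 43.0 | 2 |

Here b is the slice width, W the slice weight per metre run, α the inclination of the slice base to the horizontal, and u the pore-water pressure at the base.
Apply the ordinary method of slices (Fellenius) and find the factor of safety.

FS = 0.98

Ordinary method of slices: FS = Σ[c'·Δl_i + (W_i cosα_i − u_i·Δl_i)·tanφ'] / Σ W_i sinα_i, with Δl_i = b_i / cosα_i.
Slice 1: Δl = 2.9/cos(-7.0°) = 2.922 m; N'_1 = 72·cos(-7.0°) − 7·2.922 = 51.0; c'Δl = 5.55; W sinα = -8.8
Slice 2: Δl = 1.3/cos10.7° = 1.323 m; N'_2 = 65·cos10.7° − 4·1.323 = 58.6; c'Δl = 2.51; W sinα = 12.1
Slice 3: Δl = 1.2/cos21.6° = 1.291 m; N'_3 = 70·cos21.6° − 13·1.291 = 48.3; c'Δl = 2.45; W sinα = 25.8
Slice 4: Δl = 3.1/cos43.0° = 4.239 m; N'_4 = 128·cos43.0° − 2·4.239 = 85.1; c'Δl = 8.05; W sinα = 87.3
Σc'Δl = 18.6 kN/m; ΣN' = 243.0 kN/m; ΣW sinα = 116.4 kN/m
Resisting = 18.6 + 243.0·tan21.4° = 18.6 + 95.2 = 113.8 kN/m
FS = 113.8 / 116.4 = 0.978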